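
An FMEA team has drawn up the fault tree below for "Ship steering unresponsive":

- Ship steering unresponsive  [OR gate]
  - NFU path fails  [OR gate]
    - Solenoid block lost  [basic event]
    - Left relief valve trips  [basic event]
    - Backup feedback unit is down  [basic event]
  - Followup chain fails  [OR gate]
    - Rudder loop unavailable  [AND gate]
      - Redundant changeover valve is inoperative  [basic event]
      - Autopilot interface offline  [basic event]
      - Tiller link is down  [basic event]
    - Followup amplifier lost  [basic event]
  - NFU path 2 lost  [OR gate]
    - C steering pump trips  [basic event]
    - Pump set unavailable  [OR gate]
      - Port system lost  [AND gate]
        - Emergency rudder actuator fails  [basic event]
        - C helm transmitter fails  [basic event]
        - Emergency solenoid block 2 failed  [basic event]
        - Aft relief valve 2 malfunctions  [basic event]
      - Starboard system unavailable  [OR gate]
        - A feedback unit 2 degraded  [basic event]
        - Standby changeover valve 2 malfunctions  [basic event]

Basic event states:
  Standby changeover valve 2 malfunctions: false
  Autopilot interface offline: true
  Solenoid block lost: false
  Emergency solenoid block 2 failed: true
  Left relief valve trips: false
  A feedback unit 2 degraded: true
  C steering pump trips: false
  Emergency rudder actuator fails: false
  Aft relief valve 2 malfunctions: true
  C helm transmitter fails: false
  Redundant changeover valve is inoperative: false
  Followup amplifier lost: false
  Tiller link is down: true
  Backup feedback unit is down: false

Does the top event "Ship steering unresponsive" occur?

NFU path fails [OR]: Solenoid block lost=not, Left relief valve trips=not, Backup feedback unit is down=not → no input occurs → does not occur.
Rudder loop unavailable [AND]: Redundant changeover valve is inoperative=not, Autopilot interface offline=occurs, Tiller link is down=occurs → not all inputs occur → does not occur.
Followup chain fails [OR]: Rudder loop unavailable=not, Followup amplifier lost=not → no input occurs → does not occur.
Port system lost [AND]: Emergency rudder actuator fails=not, C helm transmitter fails=not, Emergency solenoid block 2 failed=occurs, Aft relief valve 2 malfunctions=occurs → not all inputs occur → does not occur.
Starboard system unavailable [OR]: A feedback unit 2 degraded=occurs, Standby changeover valve 2 malfunctions=not → at least one input occurs → occurs.
Pump set unavailable [OR]: Port system lost=not, Starboard system unavailable=occurs → at least one input occurs → occurs.
NFU path 2 lost [OR]: C steering pump trips=not, Pump set unavailable=occurs → at least one input occurs → occurs.
Ship steering unresponsive [OR]: NFU path fails=not, Followup chain fails=not, NFU path 2 lost=occurs → at least one input occurs → occurs.

Yes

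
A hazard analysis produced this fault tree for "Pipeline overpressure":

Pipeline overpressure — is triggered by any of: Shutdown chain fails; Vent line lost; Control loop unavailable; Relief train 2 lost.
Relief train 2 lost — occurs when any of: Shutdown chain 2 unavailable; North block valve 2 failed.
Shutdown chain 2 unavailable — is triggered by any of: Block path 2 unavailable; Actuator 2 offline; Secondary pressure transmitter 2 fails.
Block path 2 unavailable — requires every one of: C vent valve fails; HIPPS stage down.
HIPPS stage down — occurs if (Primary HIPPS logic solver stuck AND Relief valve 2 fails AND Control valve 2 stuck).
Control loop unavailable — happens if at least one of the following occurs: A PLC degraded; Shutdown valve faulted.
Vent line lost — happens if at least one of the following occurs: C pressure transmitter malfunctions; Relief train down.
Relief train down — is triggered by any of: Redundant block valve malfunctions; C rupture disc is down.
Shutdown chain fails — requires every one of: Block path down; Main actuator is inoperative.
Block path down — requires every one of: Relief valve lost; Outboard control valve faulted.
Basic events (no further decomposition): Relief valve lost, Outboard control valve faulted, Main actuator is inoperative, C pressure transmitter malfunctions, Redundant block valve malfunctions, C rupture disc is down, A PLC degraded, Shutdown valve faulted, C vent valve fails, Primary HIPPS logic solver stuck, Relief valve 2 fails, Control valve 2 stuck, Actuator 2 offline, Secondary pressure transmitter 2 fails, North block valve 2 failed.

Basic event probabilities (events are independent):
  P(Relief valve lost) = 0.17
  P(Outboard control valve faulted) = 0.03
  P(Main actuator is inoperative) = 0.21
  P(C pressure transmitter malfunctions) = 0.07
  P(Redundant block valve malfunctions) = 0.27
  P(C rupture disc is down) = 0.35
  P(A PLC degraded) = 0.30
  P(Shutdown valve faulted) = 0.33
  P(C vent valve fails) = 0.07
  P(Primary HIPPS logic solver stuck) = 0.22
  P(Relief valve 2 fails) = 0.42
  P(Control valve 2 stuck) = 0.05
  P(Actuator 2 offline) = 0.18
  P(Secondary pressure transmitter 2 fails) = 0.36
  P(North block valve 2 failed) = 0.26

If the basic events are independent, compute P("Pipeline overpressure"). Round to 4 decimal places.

P(Block path down) [AND] = 0.17 × 0.03 = 0.005100
P(Shutdown chain fails) [AND] = 0.005100 × 0.21 = 0.001071
P(Relief train down) [OR] = 1 − (1−0.27) × (1−0.35) = 0.525500
P(Vent line lost) [OR] = 1 − (1−0.07) × (1−0.525500) = 0.558715
P(Control loop unavailable) [OR] = 1 − (1−0.30) × (1−0.33) = 0.531000
P(HIPPS stage down) [AND] = 0.22 × 0.42 × 0.05 = 0.004620
P(Block path 2 unavailable) [AND] = 0.07 × 0.004620 = 0.000323
P(Shutdown chain 2 unavailable) [OR] = 1 − (1−0.000323) × (1−0.18) × (1−0.36) = 0.475370
P(Relief train 2 lost) [OR] = 1 − (1−0.475370) × (1−0.26) = 0.611774
P(Pipeline overpressure) [OR] = 1 − (1−0.001071) × (1−0.558715) × (1−0.531000) × (1−0.611774) = 0.919738
Rounded to 4 decimal places: P(Pipeline overpressure) ≈ 0.9197.

0.9197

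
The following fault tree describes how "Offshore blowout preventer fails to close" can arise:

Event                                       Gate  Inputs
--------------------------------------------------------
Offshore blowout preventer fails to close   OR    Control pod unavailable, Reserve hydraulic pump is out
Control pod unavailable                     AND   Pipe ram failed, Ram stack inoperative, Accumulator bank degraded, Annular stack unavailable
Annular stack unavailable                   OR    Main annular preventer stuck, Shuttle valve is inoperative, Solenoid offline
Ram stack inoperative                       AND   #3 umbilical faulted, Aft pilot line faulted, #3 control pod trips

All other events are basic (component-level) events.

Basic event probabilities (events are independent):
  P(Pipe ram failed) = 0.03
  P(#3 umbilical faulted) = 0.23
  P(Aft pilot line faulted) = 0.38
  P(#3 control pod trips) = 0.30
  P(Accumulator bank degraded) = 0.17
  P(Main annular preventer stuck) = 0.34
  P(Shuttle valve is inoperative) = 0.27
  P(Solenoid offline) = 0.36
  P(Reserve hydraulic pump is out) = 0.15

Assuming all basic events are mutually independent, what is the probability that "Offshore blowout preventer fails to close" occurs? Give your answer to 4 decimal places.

P(Ram stack inoperative) [AND] = 0.23 × 0.38 × 0.30 = 0.026220
P(Annular stack unavailable) [OR] = 1 − (1−0.34) × (1−0.27) × (1−0.36) = 0.691648
P(Control pod unavailable) [AND] = 0.03 × 0.026220 × 0.17 × 0.691648 = 0.000092
P(Offshore blowout preventer fails to close) [OR] = 1 − (1−0.000092) × (1−0.15) = 0.150078
Rounded to 4 decimal places: P(Offshore blowout preventer fails to close) ≈ 0.1501.

0.1501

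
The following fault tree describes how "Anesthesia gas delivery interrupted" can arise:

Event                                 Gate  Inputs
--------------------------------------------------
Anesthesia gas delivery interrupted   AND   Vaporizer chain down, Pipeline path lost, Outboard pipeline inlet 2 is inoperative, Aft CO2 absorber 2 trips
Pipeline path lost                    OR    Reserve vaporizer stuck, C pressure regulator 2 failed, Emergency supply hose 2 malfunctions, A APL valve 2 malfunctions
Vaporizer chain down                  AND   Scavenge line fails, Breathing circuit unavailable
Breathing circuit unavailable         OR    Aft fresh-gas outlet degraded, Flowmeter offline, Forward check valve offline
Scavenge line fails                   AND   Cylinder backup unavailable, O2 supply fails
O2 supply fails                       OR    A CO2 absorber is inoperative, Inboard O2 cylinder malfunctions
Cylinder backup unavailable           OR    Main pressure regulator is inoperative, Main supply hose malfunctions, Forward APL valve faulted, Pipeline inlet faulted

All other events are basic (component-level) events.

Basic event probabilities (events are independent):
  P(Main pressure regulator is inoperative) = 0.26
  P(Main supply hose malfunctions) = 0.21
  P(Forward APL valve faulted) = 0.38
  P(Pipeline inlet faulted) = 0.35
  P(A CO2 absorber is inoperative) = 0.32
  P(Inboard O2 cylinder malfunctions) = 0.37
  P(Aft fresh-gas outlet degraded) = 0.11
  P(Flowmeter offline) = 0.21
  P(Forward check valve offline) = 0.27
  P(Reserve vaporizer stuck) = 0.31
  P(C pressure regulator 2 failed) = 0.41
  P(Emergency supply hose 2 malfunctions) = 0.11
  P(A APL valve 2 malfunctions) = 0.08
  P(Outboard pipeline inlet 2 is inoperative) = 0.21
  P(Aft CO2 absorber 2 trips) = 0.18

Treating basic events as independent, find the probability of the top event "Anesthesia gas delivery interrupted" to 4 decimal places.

0.0054

P(Cylinder backup unavailable) [OR] = 1 − (1−0.26) × (1−0.21) × (1−0.38) × (1−0.35) = 0.764406
P(O2 supply fails) [OR] = 1 − (1−0.32) × (1−0.37) = 0.571600
P(Scavenge line fails) [AND] = 0.764406 × 0.571600 = 0.436934
P(Breathing circuit unavailable) [OR] = 1 − (1−0.11) × (1−0.21) × (1−0.27) = 0.486737
P(Vaporizer chain down) [AND] = 0.436934 × 0.486737 = 0.212672
P(Pipeline path lost) [OR] = 1 − (1−0.31) × (1−0.41) × (1−0.11) × (1−0.08) = 0.666667
P(Anesthesia gas delivery interrupted) [AND] = 0.212672 × 0.666667 × 0.21 × 0.18 = 0.005359
Rounded to 4 decimal places: P(Anesthesia gas delivery interrupted) ≈ 0.0054.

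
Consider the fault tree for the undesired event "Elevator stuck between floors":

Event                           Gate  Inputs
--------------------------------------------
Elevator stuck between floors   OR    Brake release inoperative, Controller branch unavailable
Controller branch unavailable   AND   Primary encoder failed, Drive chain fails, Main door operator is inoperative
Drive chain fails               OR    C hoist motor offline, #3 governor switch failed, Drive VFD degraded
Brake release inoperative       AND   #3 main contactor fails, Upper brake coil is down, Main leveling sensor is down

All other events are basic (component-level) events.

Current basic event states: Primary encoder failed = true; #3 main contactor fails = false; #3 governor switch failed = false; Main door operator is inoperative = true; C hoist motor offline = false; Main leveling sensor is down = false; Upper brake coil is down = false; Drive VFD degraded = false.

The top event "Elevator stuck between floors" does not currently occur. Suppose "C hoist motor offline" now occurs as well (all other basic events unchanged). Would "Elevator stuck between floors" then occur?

Yes

Counterfactual: set "C hoist motor offline" to occurred.
Brake release inoperative [AND]: #3 main contactor fails=not, Upper brake coil is down=not, Main leveling sensor is down=not → not all inputs occur → does not occur.
Drive chain fails [OR]: C hoist motor offline=occurs, #3 governor switch failed=not, Drive VFD degraded=not → at least one input occurs → occurs.
Controller branch unavailable [AND]: Primary encoder failed=occurs, Drive chain fails=occurs, Main door operator is inoperative=occurs → all inputs occur → occurs.
Elevator stuck between floors [OR]: Brake release inoperative=not, Controller branch unavailable=occurs → at least one input occurs → occurs.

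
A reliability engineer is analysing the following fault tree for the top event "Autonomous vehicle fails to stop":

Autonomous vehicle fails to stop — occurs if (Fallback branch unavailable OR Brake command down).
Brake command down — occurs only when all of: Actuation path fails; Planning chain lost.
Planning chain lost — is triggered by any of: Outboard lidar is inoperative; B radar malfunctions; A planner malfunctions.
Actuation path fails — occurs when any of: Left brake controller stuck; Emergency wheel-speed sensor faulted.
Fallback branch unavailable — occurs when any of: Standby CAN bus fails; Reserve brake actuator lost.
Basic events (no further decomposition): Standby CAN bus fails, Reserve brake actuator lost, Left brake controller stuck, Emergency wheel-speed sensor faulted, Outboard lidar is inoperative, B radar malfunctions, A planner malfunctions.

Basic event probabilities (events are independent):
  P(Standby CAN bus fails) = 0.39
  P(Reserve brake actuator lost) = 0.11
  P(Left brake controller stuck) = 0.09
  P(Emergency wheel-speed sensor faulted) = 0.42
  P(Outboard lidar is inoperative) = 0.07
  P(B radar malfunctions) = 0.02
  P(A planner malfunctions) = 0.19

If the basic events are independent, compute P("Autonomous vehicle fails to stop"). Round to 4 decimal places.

P(Fallback branch unavailable) [OR] = 1 − (1−0.39) × (1−0.11) = 0.457100
P(Actuation path fails) [OR] = 1 − (1−0.09) × (1−0.42) = 0.472200
P(Planning chain lost) [OR] = 1 − (1−0.07) × (1−0.02) × (1−0.19) = 0.261766
P(Brake command down) [AND] = 0.472200 × 0.261766 = 0.123606
P(Autonomous vehicle fails to stop) [OR] = 1 − (1−0.457100) × (1−0.123606) = 0.524206
Rounded to 4 decimal places: P(Autonomous vehicle fails to stop) ≈ 0.5242.

0.5242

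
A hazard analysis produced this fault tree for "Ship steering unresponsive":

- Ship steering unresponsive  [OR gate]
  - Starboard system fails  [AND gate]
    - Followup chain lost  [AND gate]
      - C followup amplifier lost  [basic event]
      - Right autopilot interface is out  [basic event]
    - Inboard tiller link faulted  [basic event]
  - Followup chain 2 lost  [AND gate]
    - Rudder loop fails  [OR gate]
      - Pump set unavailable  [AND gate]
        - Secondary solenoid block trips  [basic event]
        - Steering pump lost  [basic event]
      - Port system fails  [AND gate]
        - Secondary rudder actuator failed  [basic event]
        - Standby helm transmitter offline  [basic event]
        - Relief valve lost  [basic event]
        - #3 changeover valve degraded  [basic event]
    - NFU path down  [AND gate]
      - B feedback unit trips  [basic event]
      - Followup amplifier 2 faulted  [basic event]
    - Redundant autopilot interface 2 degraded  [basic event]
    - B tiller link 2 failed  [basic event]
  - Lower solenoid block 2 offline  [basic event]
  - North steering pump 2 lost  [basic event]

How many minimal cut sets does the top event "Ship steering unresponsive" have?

Followup chain lost [AND]: one cut set from each child combined → 1 × 1 = 1 cut set(s).
Starboard system fails [AND]: one cut set from each child combined → 1 × 1 = 1 cut set(s).
Pump set unavailable [AND]: one cut set from each child combined → 1 × 1 = 1 cut set(s).
Port system fails [AND]: one cut set from each child combined → 1 × 1 × 1 × 1 = 1 cut set(s).
Rudder loop fails [OR]: union of children's cut sets → 2 cut set(s).
NFU path down [AND]: one cut set from each child combined → 1 × 1 = 1 cut set(s).
Followup chain 2 lost [AND]: one cut set from each child combined → 2 × 1 × 1 × 1 = 2 cut set(s).
Ship steering unresponsive [OR]: union of children's cut sets → 5 cut set(s).
Minimal cut sets: {C followup amplifier lost, Inboard tiller link faulted, Right autopilot interface is out}; {B feedback unit trips, B tiller link 2 failed, Followup amplifier 2 faulted, Redundant autopilot interface 2 degraded, Secondary solenoid block trips, Steering pump lost}; {#3 changeover valve degraded, B feedback unit trips, B tiller link 2 failed, Followup amplifier 2 faulted, Redundant autopilot interface 2 degraded, Relief valve lost, Secondary rudder actuator failed, Standby helm transmitter offline}; {Lower solenoid block 2 offline}; {North steering pump 2 lost}.

5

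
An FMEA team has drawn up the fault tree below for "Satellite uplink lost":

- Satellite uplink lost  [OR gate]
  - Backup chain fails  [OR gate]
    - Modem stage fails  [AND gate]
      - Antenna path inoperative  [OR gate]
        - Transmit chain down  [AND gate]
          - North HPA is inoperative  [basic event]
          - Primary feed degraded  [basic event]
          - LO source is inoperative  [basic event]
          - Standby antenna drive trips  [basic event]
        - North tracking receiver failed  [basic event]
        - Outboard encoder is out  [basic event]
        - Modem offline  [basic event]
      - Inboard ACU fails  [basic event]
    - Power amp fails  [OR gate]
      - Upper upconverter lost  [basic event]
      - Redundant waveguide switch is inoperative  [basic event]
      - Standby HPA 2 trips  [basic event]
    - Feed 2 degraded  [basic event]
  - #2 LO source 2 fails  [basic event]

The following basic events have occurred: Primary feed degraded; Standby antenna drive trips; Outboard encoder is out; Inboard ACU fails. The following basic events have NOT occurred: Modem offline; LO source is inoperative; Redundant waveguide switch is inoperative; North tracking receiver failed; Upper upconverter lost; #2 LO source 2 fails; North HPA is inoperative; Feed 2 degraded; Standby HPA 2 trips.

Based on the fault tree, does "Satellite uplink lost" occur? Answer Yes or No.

Transmit chain down [AND]: North HPA is inoperative=not, Primary feed degraded=occurs, LO source is inoperative=not, Standby antenna drive trips=occurs → not all inputs occur → does not occur.
Antenna path inoperative [OR]: Transmit chain down=not, North tracking receiver failed=not, Outboard encoder is out=occurs, Modem offline=not → at least one input occurs → occurs.
Modem stage fails [AND]: Antenna path inoperative=occurs, Inboard ACU fails=occurs → all inputs occur → occurs.
Power amp fails [OR]: Upper upconverter lost=not, Redundant waveguide switch is inoperative=not, Standby HPA 2 trips=not → no input occurs → does not occur.
Backup chain fails [OR]: Modem stage fails=occurs, Power amp fails=not, Feed 2 degraded=not → at least one input occurs → occurs.
Satellite uplink lost [OR]: Backup chain fails=occurs, #2 LO source 2 fails=not → at least one input occurs → occurs.

Yes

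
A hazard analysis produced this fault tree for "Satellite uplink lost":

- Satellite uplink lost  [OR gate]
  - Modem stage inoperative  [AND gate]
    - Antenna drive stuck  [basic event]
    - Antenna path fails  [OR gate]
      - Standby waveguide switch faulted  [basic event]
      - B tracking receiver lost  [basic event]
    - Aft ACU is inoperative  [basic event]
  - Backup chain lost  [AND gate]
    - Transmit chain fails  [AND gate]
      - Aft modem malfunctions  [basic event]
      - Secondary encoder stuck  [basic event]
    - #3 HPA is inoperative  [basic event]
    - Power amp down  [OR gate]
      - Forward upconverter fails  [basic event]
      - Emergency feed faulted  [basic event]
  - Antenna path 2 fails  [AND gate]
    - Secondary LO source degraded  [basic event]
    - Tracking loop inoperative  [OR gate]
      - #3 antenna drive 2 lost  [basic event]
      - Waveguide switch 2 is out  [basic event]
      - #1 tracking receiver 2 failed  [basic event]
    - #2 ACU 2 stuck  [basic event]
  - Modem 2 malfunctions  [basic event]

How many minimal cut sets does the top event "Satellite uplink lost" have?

Antenna path fails [OR]: union of children's cut sets → 2 cut set(s).
Modem stage inoperative [AND]: one cut set from each child combined → 1 × 2 × 1 = 2 cut set(s).
Transmit chain fails [AND]: one cut set from each child combined → 1 × 1 = 1 cut set(s).
Power amp down [OR]: union of children's cut sets → 2 cut set(s).
Backup chain lost [AND]: one cut set from each child combined → 1 × 1 × 2 = 2 cut set(s).
Tracking loop inoperative [OR]: union of children's cut sets → 3 cut set(s).
Antenna path 2 fails [AND]: one cut set from each child combined → 1 × 3 × 1 = 3 cut set(s).
Satellite uplink lost [OR]: union of children's cut sets → 8 cut set(s).
Minimal cut sets: {Aft ACU is inoperative, Antenna drive stuck, Standby waveguide switch faulted}; {Aft ACU is inoperative, Antenna drive stuck, B tracking receiver lost}; {#3 HPA is inoperative, Aft modem malfunctions, Forward upconverter fails, Secondary encoder stuck}; {#3 HPA is inoperative, Aft modem malfunctions, Emergency feed faulted, Secondary encoder stuck}; {#2 ACU 2 stuck, #3 antenna drive 2 lost, Secondary LO source degraded}; {#2 ACU 2 stuck, Secondary LO source degraded, Waveguide switch 2 is out}; {#1 tracking receiver 2 failed, #2 ACU 2 stuck, Secondary LO source degraded}; {Modem 2 malfunctions}.

8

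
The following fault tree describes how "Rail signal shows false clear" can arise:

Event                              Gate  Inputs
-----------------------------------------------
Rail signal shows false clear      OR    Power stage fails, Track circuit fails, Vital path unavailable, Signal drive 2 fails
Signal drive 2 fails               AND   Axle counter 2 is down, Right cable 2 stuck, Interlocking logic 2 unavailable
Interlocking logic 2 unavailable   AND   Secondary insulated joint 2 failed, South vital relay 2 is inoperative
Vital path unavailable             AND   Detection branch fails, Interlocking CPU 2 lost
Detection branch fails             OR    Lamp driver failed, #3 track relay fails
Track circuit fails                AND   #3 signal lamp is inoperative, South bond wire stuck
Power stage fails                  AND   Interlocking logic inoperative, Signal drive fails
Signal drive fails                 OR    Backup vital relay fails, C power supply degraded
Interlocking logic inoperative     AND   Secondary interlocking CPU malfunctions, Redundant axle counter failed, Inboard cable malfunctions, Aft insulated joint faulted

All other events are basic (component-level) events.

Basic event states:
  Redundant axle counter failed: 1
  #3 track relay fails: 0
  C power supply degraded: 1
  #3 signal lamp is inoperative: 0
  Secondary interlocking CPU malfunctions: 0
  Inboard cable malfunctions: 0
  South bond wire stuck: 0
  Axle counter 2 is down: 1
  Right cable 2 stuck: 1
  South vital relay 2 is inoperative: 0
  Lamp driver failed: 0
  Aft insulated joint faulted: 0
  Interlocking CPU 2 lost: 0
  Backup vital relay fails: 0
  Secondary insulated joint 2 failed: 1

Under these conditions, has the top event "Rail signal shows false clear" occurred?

Interlocking logic inoperative [AND]: Secondary interlocking CPU malfunctions=not, Redundant axle counter failed=occurs, Inboard cable malfunctions=not, Aft insulated joint faulted=not → not all inputs occur → does not occur.
Signal drive fails [OR]: Backup vital relay fails=not, C power supply degraded=occurs → at least one input occurs → occurs.
Power stage fails [AND]: Interlocking logic inoperative=not, Signal drive fails=occurs → not all inputs occur → does not occur.
Track circuit fails [AND]: #3 signal lamp is inoperative=not, South bond wire stuck=not → not all inputs occur → does not occur.
Detection branch fails [OR]: Lamp driver failed=not, #3 track relay fails=not → no input occurs → does not occur.
Vital path unavailable [AND]: Detection branch fails=not, Interlocking CPU 2 lost=not → not all inputs occur → does not occur.
Interlocking logic 2 unavailable [AND]: Secondary insulated joint 2 failed=occurs, South vital relay 2 is inoperative=not → not all inputs occur → does not occur.
Signal drive 2 fails [AND]: Axle counter 2 is down=occurs, Right cable 2 stuck=occurs, Interlocking logic 2 unavailable=not → not all inputs occur → does not occur.
Rail signal shows false clear [OR]: Power stage fails=not, Track circuit fails=not, Vital path unavailable=not, Signal drive 2 fails=not → no input occurs → does not occur.

No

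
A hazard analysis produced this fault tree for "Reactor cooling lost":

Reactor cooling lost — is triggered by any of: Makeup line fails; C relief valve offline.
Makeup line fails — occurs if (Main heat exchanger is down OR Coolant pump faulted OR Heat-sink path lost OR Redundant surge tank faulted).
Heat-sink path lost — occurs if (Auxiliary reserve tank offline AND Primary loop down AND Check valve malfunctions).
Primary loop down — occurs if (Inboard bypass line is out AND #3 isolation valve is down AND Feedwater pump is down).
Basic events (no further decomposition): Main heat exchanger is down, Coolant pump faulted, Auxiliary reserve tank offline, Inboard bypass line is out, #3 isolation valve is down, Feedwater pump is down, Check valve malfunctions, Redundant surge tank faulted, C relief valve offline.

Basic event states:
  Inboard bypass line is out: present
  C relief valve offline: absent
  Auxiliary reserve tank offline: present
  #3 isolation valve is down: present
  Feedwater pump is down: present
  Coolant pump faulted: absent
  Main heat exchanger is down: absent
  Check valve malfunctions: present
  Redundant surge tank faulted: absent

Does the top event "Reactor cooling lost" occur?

Yes

Primary loop down [AND]: Inboard bypass line is out=occurs, #3 isolation valve is down=occurs, Feedwater pump is down=occurs → all inputs occur → occurs.
Heat-sink path lost [AND]: Auxiliary reserve tank offline=occurs, Primary loop down=occurs, Check valve malfunctions=occurs → all inputs occur → occurs.
Makeup line fails [OR]: Main heat exchanger is down=not, Coolant pump faulted=not, Heat-sink path lost=occurs, Redundant surge tank faulted=not → at least one input occurs → occurs.
Reactor cooling lost [OR]: Makeup line fails=occurs, C relief valve offline=not → at least one input occurs → occurs.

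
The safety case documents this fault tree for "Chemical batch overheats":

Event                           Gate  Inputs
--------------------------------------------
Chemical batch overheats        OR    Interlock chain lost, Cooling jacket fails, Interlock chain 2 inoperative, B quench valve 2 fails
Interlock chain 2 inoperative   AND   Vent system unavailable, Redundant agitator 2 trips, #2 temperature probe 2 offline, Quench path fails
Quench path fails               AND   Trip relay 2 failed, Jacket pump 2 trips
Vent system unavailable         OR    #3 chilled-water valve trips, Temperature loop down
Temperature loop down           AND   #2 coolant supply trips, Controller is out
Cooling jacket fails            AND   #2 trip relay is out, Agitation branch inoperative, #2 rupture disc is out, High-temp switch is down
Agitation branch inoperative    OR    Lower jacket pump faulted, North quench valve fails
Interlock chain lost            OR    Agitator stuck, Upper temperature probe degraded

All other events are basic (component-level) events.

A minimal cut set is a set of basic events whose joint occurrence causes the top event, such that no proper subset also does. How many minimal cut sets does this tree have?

7

Interlock chain lost [OR]: union of children's cut sets → 2 cut set(s).
Agitation branch inoperative [OR]: union of children's cut sets → 2 cut set(s).
Cooling jacket fails [AND]: one cut set from each child combined → 1 × 2 × 1 × 1 = 2 cut set(s).
Temperature loop down [AND]: one cut set from each child combined → 1 × 1 = 1 cut set(s).
Vent system unavailable [OR]: union of children's cut sets → 2 cut set(s).
Quench path fails [AND]: one cut set from each child combined → 1 × 1 = 1 cut set(s).
Interlock chain 2 inoperative [AND]: one cut set from each child combined → 2 × 1 × 1 × 1 = 2 cut set(s).
Chemical batch overheats [OR]: union of children's cut sets → 7 cut set(s).
Minimal cut sets: {Agitator stuck}; {Upper temperature probe degraded}; {#2 rupture disc is out, #2 trip relay is out, High-temp switch is down, Lower jacket pump faulted}; {#2 rupture disc is out, #2 trip relay is out, High-temp switch is down, North quench valve fails}; {#2 temperature probe 2 offline, #3 chilled-water valve trips, Jacket pump 2 trips, Redundant agitator 2 trips, Trip relay 2 failed}; {#2 coolant supply trips, #2 temperature probe 2 offline, Controller is out, Jacket pump 2 trips, Redundant agitator 2 trips, Trip relay 2 failed}; {B quench valve 2 fails}.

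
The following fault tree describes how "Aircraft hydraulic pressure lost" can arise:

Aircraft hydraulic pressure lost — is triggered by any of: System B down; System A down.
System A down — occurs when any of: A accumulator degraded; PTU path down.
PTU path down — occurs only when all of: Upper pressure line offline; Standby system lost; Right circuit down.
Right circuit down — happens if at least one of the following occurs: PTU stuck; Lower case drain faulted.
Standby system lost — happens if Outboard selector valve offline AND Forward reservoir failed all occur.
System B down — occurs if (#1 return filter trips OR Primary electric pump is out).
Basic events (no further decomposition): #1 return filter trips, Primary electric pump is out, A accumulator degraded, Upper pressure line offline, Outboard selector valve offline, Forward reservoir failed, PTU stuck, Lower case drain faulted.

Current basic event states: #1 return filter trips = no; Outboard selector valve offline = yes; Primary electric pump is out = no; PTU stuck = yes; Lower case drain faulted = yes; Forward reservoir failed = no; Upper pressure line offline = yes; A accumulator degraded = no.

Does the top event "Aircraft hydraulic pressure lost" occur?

No

System B down [OR]: #1 return filter trips=not, Primary electric pump is out=not → no input occurs → does not occur.
Standby system lost [AND]: Outboard selector valve offline=occurs, Forward reservoir failed=not → not all inputs occur → does not occur.
Right circuit down [OR]: PTU stuck=occurs, Lower case drain faulted=occurs → at least one input occurs → occurs.
PTU path down [AND]: Upper pressure line offline=occurs, Standby system lost=not, Right circuit down=occurs → not all inputs occur → does not occur.
System A down [OR]: A accumulator degraded=not, PTU path down=not → no input occurs → does not occur.
Aircraft hydraulic pressure lost [OR]: System B down=not, System A down=not → no input occurs → does not occur.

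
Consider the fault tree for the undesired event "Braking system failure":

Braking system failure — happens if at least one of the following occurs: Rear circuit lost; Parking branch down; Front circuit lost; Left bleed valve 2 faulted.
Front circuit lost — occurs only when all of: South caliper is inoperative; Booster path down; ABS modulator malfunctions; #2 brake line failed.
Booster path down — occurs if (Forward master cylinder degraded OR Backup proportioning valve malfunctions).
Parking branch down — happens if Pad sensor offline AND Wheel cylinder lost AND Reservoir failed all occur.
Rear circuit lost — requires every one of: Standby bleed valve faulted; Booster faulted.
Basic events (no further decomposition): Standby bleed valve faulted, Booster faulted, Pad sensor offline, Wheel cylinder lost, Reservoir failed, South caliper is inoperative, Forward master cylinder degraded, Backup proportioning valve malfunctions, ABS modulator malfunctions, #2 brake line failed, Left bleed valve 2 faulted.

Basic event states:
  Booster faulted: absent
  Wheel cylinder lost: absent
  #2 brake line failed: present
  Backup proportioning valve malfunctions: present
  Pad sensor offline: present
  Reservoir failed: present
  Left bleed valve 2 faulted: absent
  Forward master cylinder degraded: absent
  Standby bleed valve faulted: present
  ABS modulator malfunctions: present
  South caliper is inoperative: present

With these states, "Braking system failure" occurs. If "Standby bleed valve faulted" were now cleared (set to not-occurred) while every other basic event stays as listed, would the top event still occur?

Yes

Counterfactual: set "Standby bleed valve faulted" to not occurred.
Rear circuit lost [AND]: Standby bleed valve faulted=not, Booster faulted=not → not all inputs occur → does not occur.
Parking branch down [AND]: Pad sensor offline=occurs, Wheel cylinder lost=not, Reservoir failed=occurs → not all inputs occur → does not occur.
Booster path down [OR]: Forward master cylinder degraded=not, Backup proportioning valve malfunctions=occurs → at least one input occurs → occurs.
Front circuit lost [AND]: South caliper is inoperative=occurs, Booster path down=occurs, ABS modulator malfunctions=occurs, #2 brake line failed=occurs → all inputs occur → occurs.
Braking system failure [OR]: Rear circuit lost=not, Parking branch down=not, Front circuit lost=occurs, Left bleed valve 2 faulted=not → at least one input occurs → occurs.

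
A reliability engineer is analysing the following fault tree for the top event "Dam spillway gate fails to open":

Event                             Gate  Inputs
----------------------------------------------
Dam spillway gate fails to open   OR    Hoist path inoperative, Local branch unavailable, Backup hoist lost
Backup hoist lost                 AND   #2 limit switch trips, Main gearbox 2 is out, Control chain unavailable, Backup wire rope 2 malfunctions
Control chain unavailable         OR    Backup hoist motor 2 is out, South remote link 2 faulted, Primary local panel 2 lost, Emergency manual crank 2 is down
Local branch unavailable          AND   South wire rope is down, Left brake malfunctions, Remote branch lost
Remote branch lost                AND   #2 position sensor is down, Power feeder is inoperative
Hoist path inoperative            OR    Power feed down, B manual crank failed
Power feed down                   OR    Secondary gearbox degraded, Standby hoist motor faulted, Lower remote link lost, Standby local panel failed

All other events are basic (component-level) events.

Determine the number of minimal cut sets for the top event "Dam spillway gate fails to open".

10

Power feed down [OR]: union of children's cut sets → 4 cut set(s).
Hoist path inoperative [OR]: union of children's cut sets → 5 cut set(s).
Remote branch lost [AND]: one cut set from each child combined → 1 × 1 = 1 cut set(s).
Local branch unavailable [AND]: one cut set from each child combined → 1 × 1 × 1 = 1 cut set(s).
Control chain unavailable [OR]: union of children's cut sets → 4 cut set(s).
Backup hoist lost [AND]: one cut set from each child combined → 1 × 1 × 4 × 1 = 4 cut set(s).
Dam spillway gate fails to open [OR]: union of children's cut sets → 10 cut set(s).
Minimal cut sets: {Secondary gearbox degraded}; {Standby hoist motor faulted}; {Lower remote link lost}; {Standby local panel failed}; {B manual crank failed}; {#2 position sensor is down, Left brake malfunctions, Power feeder is inoperative, South wire rope is down}; {#2 limit switch trips, Backup hoist motor 2 is out, Backup wire rope 2 malfunctions, Main gearbox 2 is out}; {#2 limit switch trips, Backup wire rope 2 malfunctions, Main gearbox 2 is out, South remote link 2 faulted}; {#2 limit switch trips, Backup wire rope 2 malfunctions, Main gearbox 2 is out, Primary local panel 2 lost}; {#2 limit switch trips, Backup wire rope 2 malfunctions, Emergency manual crank 2 is down, Main gearbox 2 is out}.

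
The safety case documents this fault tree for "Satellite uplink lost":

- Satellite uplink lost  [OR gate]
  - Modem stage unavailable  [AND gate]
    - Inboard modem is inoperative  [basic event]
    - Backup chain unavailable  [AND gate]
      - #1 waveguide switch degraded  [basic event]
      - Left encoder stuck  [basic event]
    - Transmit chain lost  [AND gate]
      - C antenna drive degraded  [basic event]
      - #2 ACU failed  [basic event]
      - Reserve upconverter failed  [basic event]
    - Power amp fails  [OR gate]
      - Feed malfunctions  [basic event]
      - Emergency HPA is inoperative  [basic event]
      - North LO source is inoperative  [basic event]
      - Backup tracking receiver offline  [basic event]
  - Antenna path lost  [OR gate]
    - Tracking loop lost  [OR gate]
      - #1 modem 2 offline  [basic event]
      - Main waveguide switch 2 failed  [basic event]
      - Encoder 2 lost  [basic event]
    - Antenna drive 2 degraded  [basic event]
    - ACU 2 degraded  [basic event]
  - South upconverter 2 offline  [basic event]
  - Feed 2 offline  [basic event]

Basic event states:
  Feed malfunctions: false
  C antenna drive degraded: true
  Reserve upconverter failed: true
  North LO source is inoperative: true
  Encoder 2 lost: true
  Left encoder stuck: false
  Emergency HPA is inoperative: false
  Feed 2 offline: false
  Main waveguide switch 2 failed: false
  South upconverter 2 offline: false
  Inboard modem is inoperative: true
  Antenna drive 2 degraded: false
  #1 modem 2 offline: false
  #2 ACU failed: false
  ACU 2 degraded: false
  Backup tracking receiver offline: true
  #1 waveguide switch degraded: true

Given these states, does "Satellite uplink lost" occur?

Backup chain unavailable [AND]: #1 waveguide switch degraded=occurs, Left encoder stuck=not → not all inputs occur → does not occur.
Transmit chain lost [AND]: C antenna drive degraded=occurs, #2 ACU failed=not, Reserve upconverter failed=occurs → not all inputs occur → does not occur.
Power amp fails [OR]: Feed malfunctions=not, Emergency HPA is inoperative=not, North LO source is inoperative=occurs, Backup tracking receiver offline=occurs → at least one input occurs → occurs.
Modem stage unavailable [AND]: Inboard modem is inoperative=occurs, Backup chain unavailable=not, Transmit chain lost=not, Power amp fails=occurs → not all inputs occur → does not occur.
Tracking loop lost [OR]: #1 modem 2 offline=not, Main waveguide switch 2 failed=not, Encoder 2 lost=occurs → at least one input occurs → occurs.
Antenna path lost [OR]: Tracking loop lost=occurs, Antenna drive 2 degraded=not, ACU 2 degraded=not → at least one input occurs → occurs.
Satellite uplink lost [OR]: Modem stage unavailable=not, Antenna path lost=occurs, South upconverter 2 offline=not, Feed 2 offline=not → at least one input occurs → occurs.

Yes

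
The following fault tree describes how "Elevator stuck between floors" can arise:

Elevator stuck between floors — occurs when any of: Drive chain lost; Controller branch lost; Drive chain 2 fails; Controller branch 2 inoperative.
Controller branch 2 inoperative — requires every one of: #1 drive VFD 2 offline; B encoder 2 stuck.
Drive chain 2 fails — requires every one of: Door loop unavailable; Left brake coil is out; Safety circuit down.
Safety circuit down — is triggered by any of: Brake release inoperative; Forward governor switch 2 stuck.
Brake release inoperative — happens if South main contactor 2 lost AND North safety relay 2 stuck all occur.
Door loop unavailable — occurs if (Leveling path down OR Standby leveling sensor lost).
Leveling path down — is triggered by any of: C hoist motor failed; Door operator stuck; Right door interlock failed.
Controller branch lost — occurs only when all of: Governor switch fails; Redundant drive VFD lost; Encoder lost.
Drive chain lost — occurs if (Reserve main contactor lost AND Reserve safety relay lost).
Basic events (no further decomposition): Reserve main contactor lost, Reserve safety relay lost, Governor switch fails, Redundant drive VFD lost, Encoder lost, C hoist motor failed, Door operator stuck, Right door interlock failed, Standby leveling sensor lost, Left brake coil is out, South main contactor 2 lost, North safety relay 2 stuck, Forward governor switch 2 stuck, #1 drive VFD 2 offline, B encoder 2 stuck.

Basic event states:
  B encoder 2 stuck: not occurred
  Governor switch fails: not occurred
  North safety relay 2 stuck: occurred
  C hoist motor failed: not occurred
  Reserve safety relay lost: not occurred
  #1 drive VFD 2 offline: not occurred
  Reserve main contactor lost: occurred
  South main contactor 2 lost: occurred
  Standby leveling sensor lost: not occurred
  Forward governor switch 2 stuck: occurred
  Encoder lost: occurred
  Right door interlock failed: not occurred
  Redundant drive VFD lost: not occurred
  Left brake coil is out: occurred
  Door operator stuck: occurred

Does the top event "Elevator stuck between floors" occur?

Drive chain lost [AND]: Reserve main contactor lost=occurs, Reserve safety relay lost=not → not all inputs occur → does not occur.
Controller branch lost [AND]: Governor switch fails=not, Redundant drive VFD lost=not, Encoder lost=occurs → not all inputs occur → does not occur.
Leveling path down [OR]: C hoist motor failed=not, Door operator stuck=occurs, Right door interlock failed=not → at least one input occurs → occurs.
Door loop unavailable [OR]: Leveling path down=occurs, Standby leveling sensor lost=not → at least one input occurs → occurs.
Brake release inoperative [AND]: South main contactor 2 lost=occurs, North safety relay 2 stuck=occurs → all inputs occur → occurs.
Safety circuit down [OR]: Brake release inoperative=occurs, Forward governor switch 2 stuck=occurs → at least one input occurs → occurs.
Drive chain 2 fails [AND]: Door loop unavailable=occurs, Left brake coil is out=occurs, Safety circuit down=occurs → all inputs occur → occurs.
Controller branch 2 inoperative [AND]: #1 drive VFD 2 offline=not, B encoder 2 stuck=not → not all inputs occur → does not occur.
Elevator stuck between floors [OR]: Drive chain lost=not, Controller branch lost=not, Drive chain 2 fails=occurs, Controller branch 2 inoperative=not → at least one input occurs → occurs.

Yes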